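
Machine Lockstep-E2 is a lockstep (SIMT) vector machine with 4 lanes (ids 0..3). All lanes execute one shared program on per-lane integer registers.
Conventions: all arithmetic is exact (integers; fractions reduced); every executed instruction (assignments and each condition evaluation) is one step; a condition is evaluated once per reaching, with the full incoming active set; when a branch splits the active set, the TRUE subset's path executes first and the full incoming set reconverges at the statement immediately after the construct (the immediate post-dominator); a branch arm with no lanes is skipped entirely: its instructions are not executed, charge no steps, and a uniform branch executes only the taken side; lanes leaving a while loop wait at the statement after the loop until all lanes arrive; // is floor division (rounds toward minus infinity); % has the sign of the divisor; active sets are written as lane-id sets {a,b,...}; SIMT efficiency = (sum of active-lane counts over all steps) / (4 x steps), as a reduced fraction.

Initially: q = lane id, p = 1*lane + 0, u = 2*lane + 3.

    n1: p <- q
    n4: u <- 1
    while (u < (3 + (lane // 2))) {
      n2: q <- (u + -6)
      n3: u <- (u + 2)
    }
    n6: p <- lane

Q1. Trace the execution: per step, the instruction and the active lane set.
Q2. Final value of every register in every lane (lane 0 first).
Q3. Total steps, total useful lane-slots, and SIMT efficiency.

step 0: p <- q                       {0,1,2,3}
step 1: u <- 1                       {0,1,2,3}
step 2: eval (u < (3 + (lane // 2))) {0,1,2,3}
step 3: q <- (u + -6)                {0,1,2,3}
step 4: u <- (u + 2)                 {0,1,2,3}
step 5: eval (u < (3 + (lane // 2))) {0,1,2,3}
step 6: q <- (u + -6)                {2,3}
step 7: u <- (u + 2)                 {2,3}
step 8: eval (u < (3 + (lane // 2))) {2,3}
step 9: p <- lane                    {0,1,2,3}

Answer: 10 steps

q: -5,-5,-3,-3
p: 0,1,2,3
u: 3,3,5,5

steps = 10; useful = 34; efficiency = 34/40 = 17/20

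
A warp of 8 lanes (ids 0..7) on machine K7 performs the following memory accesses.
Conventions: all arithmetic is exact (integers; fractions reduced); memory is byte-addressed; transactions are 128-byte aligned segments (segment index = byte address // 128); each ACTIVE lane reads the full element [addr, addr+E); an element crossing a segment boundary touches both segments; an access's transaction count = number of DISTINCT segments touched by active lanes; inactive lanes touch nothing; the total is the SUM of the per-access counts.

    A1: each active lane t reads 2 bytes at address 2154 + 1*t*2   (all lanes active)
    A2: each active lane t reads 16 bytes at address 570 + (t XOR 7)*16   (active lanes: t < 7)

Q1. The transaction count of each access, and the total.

A1: 1 transaction
A2: 2 transactions

Answer: 1,2; total 3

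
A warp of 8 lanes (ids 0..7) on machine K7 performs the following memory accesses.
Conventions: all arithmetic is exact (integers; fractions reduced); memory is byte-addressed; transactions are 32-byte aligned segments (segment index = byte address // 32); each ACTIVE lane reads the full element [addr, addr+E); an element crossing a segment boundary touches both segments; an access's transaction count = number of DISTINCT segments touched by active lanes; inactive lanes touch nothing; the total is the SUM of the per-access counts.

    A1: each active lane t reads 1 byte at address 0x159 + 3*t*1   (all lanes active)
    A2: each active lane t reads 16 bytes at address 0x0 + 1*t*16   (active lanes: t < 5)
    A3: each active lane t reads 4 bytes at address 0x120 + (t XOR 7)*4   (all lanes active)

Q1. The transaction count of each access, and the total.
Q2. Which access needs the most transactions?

A1: 2 transactions
A2: 3 transactions
A3: 1 transaction

Answer: 2,3,1; total 6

Answer: A2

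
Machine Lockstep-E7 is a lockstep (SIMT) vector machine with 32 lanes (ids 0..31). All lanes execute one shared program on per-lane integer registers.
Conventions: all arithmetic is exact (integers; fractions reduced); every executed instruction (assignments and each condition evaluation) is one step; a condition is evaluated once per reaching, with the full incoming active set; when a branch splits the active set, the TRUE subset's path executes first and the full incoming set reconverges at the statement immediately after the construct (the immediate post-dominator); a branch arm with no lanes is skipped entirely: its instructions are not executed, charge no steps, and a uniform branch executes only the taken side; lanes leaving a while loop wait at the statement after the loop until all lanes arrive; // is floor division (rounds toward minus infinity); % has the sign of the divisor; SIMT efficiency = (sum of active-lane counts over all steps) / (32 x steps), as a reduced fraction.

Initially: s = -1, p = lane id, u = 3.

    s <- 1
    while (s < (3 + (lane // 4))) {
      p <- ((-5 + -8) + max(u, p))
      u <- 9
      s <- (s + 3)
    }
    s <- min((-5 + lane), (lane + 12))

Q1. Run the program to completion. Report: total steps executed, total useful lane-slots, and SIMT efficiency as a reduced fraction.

Answer: 15 steps, 368 useful, 23/30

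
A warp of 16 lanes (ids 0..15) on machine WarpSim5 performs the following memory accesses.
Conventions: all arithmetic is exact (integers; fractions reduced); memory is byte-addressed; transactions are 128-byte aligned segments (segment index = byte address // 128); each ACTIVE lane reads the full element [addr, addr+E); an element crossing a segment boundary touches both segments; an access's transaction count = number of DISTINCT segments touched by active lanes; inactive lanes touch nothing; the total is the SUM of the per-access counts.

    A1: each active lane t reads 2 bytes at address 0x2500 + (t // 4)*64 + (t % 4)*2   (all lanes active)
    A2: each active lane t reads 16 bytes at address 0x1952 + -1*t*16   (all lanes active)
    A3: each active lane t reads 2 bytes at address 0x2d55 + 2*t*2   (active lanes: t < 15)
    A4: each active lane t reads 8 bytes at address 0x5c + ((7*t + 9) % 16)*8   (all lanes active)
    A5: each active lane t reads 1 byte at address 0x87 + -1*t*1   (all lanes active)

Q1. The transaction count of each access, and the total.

A1: 2 transactions
A2: 3 transactions
A3: 2 transactions
A4: 2 transactions
A5: 2 transactions

Answer: 2,3,2,2,2; total 11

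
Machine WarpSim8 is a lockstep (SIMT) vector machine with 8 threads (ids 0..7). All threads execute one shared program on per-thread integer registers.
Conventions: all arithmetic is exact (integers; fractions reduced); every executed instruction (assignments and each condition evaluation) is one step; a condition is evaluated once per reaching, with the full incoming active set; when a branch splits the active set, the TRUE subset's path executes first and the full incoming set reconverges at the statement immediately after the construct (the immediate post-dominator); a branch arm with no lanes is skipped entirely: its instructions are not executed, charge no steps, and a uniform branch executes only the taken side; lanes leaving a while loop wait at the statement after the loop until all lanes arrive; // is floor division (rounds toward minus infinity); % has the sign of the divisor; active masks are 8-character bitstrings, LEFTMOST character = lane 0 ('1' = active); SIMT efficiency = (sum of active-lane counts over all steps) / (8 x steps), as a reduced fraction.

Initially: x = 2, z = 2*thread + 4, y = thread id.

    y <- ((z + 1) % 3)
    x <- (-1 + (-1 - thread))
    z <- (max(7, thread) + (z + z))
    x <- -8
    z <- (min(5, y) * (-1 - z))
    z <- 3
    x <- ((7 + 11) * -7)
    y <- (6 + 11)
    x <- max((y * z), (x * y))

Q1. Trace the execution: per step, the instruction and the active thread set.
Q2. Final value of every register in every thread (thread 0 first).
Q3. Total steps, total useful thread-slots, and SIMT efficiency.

step 0: y <- ((z + 1) % 3)           11111111
step 1: x <- (-1 + (-1 - thread))    11111111
step 2: z <- (max(7, thread) + (z + z)) 11111111
step 3: x <- -8                      11111111
step 4: z <- (min(5, y) * (-1 - z))  11111111
step 5: z <- 3                       11111111
step 6: x <- ((7 + 11) * -7)         11111111
step 7: y <- (6 + 11)                11111111
step 8: x <- max((y * z), (x * y))   11111111

Answer: 9 steps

x: 51,51,51,51,51,51,51,51
z: 3,3,3,3,3,3,3,3
y: 17,17,17,17,17,17,17,17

steps = 9; useful = 72; efficiency = 72/72 = 1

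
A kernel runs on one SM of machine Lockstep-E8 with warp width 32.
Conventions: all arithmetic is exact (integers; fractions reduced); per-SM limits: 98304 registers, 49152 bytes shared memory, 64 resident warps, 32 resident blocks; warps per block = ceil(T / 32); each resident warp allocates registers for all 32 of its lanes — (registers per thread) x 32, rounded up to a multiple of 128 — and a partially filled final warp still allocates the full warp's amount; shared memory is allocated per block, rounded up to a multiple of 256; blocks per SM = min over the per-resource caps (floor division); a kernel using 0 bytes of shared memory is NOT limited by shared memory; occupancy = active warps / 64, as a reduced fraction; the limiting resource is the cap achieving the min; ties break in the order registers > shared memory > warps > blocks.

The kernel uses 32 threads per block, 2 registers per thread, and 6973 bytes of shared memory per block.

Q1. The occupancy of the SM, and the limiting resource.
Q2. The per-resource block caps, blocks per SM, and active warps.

Answer: occupancy 3/32, limited by shared memory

registers: 768 blocks
shared memory: 6 blocks
warps: 64 blocks
blocks: 32 blocks

Answer: 6 blocks, 6 active warps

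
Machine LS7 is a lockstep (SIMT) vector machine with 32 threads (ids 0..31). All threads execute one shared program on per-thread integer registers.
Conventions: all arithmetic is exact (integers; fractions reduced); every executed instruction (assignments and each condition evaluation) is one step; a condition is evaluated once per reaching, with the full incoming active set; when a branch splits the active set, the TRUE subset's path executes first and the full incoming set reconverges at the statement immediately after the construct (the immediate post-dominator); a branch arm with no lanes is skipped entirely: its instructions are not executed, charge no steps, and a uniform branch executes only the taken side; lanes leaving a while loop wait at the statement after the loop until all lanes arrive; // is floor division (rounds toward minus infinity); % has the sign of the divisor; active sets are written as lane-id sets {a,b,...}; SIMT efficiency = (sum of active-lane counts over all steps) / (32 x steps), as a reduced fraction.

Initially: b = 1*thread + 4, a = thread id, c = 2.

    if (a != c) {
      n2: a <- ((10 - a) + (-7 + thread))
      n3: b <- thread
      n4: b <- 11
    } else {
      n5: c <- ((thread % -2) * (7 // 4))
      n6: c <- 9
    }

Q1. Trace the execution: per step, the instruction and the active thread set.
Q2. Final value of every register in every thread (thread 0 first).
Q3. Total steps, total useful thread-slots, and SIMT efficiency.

step 0: eval (a != c)                {0,1,2,3,4,5,6,7,8,9,10,11,12,13,14,15,16,17,18,19,20,21,22,23,24,25,26,27,28,29,30,31}
step 1: a <- ((10 - a) + (-7 + thread)) {0,1,3,4,5,6,7,8,9,10,11,12,13,14,15,16,17,18,19,20,21,22,23,24,25,26,27,28,29,30,31}
step 2: b <- thread                  {0,1,3,4,5,6,7,8,9,10,11,12,13,14,15,16,17,18,19,20,21,22,23,24,25,26,27,28,29,30,31}
step 3: b <- 11                      {0,1,3,4,5,6,7,8,9,10,11,12,13,14,15,16,17,18,19,20,21,22,23,24,25,26,27,28,29,30,31}
step 4: c <- ((thread % -2) * (7 // 4)) {2}
step 5: c <- 9                       {2}

Answer: 6 steps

b: 11,11,6,11,11,11,11,11,11,11,11,11,11,11,11,11,11,11,11,11,11,11,11,11,11,11,11,11,11,11,11,11
a: 3,3,2,3,3,3,3,3,3,3,3,3,3,3,3,3,3,3,3,3,3,3,3,3,3,3,3,3,3,3,3,3
c: 2,2,9,2,2,2,2,2,2,2,2,2,2,2,2,2,2,2,2,2,2,2,2,2,2,2,2,2,2,2,2,2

steps = 6; useful = 127; efficiency = 127/192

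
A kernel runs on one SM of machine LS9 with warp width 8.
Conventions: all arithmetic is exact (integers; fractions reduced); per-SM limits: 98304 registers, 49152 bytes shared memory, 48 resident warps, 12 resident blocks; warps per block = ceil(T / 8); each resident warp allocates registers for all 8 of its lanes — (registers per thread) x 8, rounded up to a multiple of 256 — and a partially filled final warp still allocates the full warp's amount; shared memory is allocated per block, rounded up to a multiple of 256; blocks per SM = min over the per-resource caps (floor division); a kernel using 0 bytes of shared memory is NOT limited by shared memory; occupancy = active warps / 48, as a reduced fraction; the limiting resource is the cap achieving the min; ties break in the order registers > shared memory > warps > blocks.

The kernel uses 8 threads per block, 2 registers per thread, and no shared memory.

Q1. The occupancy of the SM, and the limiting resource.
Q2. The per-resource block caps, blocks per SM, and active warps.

Answer: occupancy 1/4, limited by blocks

registers: 384 blocks
shared memory: no limit (kernel uses none)
warps: 48 blocks
blocks: 12 blocks

Answer: 12 blocks, 12 active warps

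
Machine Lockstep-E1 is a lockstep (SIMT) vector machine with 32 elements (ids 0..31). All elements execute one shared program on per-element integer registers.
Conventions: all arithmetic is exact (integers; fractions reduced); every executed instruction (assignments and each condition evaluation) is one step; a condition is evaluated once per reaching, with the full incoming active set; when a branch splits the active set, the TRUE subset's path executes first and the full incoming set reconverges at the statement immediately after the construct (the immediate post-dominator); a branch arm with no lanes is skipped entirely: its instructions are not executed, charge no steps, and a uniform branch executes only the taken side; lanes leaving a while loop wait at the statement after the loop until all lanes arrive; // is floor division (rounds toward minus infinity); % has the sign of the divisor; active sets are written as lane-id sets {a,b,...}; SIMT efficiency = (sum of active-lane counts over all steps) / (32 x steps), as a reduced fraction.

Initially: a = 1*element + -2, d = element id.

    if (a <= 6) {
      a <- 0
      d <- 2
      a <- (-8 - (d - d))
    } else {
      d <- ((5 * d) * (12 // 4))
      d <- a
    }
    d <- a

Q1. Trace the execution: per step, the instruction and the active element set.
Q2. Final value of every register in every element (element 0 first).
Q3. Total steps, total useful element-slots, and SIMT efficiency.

step 0: eval (a <= 6)                {0,1,2,3,4,5,6,7,8,9,10,11,12,13,14,15,16,17,18,19,20,21,22,23,24,25,26,27,28,29,30,31}
step 1: a <- 0                       {0,1,2,3,4,5,6,7,8}
step 2: d <- 2                       {0,1,2,3,4,5,6,7,8}
step 3: a <- (-8 - (d - d))          {0,1,2,3,4,5,6,7,8}
step 4: d <- ((5 * d) * (12 // 4))   {9,10,11,12,13,14,15,16,17,18,19,20,21,22,23,24,25,26,27,28,29,30,31}
step 5: d <- a                       {9,10,11,12,13,14,15,16,17,18,19,20,21,22,23,24,25,26,27,28,29,30,31}
step 6: d <- a                       {0,1,2,3,4,5,6,7,8,9,10,11,12,13,14,15,16,17,18,19,20,21,22,23,24,25,26,27,28,29,30,31}

Answer: 7 steps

a: -8,-8,-8,-8,-8,-8,-8,-8,-8,7,8,9,10,11,12,13,14,15,16,17,18,19,20,21,22,23,24,25,26,27,28,29
d: -8,-8,-8,-8,-8,-8,-8,-8,-8,7,8,9,10,11,12,13,14,15,16,17,18,19,20,21,22,23,24,25,26,27,28,29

steps = 7; useful = 137; efficiency = 137/224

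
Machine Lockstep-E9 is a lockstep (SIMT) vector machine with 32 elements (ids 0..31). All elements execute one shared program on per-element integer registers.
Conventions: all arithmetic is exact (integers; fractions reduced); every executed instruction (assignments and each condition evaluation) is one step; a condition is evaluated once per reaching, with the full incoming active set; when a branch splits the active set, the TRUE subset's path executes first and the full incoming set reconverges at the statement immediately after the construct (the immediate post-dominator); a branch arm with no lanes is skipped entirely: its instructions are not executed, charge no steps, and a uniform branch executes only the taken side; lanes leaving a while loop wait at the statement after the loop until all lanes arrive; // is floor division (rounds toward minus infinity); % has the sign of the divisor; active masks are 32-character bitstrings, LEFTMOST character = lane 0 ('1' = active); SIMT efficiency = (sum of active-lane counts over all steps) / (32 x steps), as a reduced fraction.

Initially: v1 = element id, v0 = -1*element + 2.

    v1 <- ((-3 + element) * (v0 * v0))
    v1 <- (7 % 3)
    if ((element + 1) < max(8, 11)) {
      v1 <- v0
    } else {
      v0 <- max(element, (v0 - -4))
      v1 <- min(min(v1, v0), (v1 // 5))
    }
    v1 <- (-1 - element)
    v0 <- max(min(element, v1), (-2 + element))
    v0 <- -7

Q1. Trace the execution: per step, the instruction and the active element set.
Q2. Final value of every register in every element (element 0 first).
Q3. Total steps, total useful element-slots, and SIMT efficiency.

step 0: v1 <- ((-3 + element) * (v0 * v0)) 11111111111111111111111111111111
step 1: v1 <- (7 % 3)                11111111111111111111111111111111
step 2: eval ((element + 1) < max(8, 11)) 11111111111111111111111111111111
step 3: v1 <- v0                     11111111110000000000000000000000
step 4: v0 <- max(element, (v0 - -4)) 00000000001111111111111111111111
step 5: v1 <- min(min(v1, v0), (v1 // 5)) 00000000001111111111111111111111
step 6: v1 <- (-1 - element)         11111111111111111111111111111111
step 7: v0 <- max(min(element, v1), (-2 + element)) 11111111111111111111111111111111
step 8: v0 <- -7                     11111111111111111111111111111111

Answer: 9 steps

v1: -1,-2,-3,-4,-5,-6,-7,-8,-9,-10,-11,-12,-13,-14,-15,-16,-17,-18,-19,-20,-21,-22,-23,-24,-25,-26,-27,-28,-29,-30,-31,-32
v0: -7,-7,-7,-7,-7,-7,-7,-7,-7,-7,-7,-7,-7,-7,-7,-7,-7,-7,-7,-7,-7,-7,-7,-7,-7,-7,-7,-7,-7,-7,-7,-7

steps = 9; useful = 246; efficiency = 246/288 = 41/48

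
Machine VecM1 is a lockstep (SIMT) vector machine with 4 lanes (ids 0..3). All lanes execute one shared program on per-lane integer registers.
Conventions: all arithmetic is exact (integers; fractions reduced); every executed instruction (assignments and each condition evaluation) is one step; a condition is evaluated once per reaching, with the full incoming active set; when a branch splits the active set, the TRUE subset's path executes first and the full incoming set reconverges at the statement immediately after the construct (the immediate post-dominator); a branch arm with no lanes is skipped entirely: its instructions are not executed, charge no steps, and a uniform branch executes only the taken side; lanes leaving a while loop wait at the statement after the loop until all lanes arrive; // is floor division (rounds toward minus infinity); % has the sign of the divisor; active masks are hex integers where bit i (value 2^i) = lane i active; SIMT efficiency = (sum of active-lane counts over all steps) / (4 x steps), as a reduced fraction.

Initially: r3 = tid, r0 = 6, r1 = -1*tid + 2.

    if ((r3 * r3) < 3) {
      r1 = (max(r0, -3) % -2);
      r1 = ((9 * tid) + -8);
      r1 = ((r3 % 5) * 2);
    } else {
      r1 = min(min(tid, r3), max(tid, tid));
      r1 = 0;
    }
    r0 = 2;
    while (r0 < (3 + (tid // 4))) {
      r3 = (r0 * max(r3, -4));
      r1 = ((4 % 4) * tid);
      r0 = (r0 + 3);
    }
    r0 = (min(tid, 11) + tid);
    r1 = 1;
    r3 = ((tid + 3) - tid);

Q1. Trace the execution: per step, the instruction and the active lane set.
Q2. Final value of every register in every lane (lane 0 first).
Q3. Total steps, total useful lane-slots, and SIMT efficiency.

step 0: eval ((r3 * r3) < 3)         0xf
step 1: r1 <- (max(r0, -3) % -2)     0x3
step 2: r1 <- ((9 * tid) + -8)       0x3
step 3: r1 <- ((r3 % 5) * 2)         0x3
step 4: r1 <- min(min(tid, r3), max(tid, tid)) 0xc
step 5: r1 <- 0                      0xc
step 6: r0 <- 2                      0xf
step 7: eval (r0 < (3 + (tid // 4))) 0xf
step 8: r3 <- (r0 * max(r3, -4))     0xf
step 9: r1 <- ((4 % 4) * tid)        0xf
step 10: r0 <- (r0 + 3)               0xf
step 11: eval (r0 < (3 + (tid // 4))) 0xf
step 12: r0 <- (min(tid, 11) + tid)   0xf
step 13: r1 <- 1                      0xf
step 14: r3 <- ((tid + 3) - tid)      0xf

Answer: 15 steps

r3: 3,3,3,3
r0: 0,2,4,6
r1: 1,1,1,1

steps = 15; useful = 50; efficiency = 50/60 = 5/6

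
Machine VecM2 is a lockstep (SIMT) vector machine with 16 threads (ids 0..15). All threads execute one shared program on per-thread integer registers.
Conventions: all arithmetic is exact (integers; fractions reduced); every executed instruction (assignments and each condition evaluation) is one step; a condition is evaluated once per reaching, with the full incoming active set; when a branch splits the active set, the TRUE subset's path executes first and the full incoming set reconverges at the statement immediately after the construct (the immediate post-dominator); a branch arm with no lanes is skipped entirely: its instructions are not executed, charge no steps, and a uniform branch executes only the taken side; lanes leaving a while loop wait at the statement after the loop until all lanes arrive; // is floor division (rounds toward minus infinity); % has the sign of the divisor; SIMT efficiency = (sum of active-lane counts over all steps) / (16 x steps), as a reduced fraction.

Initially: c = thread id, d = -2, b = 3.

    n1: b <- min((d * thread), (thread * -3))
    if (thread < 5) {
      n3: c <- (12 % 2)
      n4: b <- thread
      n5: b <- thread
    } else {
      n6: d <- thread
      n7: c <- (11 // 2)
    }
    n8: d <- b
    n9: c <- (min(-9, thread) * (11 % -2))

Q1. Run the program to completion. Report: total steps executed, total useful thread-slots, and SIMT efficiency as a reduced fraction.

Answer: 9 steps, 101 useful, 101/144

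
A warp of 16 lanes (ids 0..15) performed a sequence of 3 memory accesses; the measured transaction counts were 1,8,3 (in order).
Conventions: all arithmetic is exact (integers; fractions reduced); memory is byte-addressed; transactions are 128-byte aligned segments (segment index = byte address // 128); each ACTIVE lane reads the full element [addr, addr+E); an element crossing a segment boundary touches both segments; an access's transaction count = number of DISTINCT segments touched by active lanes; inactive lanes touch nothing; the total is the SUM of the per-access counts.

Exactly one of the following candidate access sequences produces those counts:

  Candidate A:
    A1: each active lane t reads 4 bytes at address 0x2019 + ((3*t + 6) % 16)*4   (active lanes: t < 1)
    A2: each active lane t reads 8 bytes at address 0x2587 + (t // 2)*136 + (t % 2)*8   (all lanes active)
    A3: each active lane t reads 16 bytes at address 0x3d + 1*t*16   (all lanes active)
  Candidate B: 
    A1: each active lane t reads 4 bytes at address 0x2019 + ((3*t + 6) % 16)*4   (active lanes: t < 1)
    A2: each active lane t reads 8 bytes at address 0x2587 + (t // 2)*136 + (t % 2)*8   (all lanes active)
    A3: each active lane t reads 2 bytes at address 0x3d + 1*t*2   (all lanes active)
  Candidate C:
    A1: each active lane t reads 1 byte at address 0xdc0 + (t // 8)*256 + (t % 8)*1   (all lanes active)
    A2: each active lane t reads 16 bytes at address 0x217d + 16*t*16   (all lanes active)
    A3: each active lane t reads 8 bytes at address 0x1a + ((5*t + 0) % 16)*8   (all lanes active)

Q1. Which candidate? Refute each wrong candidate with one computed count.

B: A3 gives 1 transaction, not 3
C: A1 gives 2 transactions, not 1
A: all counts match (1,8,3)

Answer: A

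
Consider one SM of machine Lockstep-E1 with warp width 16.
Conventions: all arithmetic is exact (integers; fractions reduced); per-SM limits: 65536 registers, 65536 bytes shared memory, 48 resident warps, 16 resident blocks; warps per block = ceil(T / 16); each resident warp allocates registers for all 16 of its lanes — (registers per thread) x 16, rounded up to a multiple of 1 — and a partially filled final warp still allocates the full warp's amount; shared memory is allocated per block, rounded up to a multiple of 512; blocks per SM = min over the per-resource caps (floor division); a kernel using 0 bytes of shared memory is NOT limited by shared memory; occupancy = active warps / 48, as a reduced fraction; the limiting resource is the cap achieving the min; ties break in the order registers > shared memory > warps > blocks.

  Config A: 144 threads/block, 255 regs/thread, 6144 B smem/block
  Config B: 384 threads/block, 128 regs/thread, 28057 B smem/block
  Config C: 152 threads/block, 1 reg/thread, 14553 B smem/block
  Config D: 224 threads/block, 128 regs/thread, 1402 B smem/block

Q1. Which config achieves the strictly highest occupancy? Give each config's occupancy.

occupancies: A 3/16, B 1/2, C 5/6, D 7/12

Answer: C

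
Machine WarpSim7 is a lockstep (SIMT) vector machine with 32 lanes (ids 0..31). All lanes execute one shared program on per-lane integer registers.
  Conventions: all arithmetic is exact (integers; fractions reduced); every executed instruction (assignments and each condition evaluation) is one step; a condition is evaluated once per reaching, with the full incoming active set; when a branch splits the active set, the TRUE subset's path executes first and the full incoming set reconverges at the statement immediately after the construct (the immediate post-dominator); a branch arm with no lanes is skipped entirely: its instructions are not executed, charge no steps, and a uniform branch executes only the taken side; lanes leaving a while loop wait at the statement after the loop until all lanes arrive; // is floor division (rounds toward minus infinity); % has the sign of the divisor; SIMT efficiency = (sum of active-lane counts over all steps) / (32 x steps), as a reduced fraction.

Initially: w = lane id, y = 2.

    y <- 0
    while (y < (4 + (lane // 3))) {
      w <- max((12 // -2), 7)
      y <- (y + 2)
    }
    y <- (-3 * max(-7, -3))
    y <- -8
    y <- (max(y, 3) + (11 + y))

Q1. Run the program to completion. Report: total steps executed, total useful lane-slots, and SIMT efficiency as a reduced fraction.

Answer: 26 steps, 607 useful, 607/832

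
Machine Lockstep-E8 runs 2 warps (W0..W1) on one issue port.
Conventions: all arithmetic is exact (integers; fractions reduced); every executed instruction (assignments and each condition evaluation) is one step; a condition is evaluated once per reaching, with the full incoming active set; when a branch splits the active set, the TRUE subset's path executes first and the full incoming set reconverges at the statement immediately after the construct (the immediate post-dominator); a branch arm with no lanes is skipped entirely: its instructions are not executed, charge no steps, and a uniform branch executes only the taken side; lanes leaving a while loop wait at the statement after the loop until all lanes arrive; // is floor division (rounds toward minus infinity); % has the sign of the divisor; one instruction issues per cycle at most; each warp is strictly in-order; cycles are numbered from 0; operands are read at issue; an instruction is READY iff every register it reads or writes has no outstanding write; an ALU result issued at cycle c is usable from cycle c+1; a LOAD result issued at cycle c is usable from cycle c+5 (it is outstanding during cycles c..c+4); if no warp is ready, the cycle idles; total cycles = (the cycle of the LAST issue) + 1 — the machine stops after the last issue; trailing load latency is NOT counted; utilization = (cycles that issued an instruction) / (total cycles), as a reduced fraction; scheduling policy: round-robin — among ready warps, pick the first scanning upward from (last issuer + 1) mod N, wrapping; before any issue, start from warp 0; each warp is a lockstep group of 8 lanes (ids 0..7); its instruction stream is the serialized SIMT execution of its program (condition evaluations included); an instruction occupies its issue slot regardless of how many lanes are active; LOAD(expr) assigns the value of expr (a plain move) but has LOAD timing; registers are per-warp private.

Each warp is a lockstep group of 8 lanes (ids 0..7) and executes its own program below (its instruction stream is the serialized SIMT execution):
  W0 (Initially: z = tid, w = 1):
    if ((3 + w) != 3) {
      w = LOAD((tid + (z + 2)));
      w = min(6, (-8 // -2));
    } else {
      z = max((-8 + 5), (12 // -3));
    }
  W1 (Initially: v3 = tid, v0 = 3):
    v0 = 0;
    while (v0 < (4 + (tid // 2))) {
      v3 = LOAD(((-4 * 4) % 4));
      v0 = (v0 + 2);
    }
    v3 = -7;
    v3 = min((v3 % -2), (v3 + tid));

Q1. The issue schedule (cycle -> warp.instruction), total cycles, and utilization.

cycle 0: W0.I0
cycle 1: W1.I0
cycle 2: W0.I1
cycle 3: W1.I1
cycle 4: W1.I2
cycle 5: W1.I3
cycle 6: W1.I4
cycle 7: W0.I2
cycle 8: idle
cycle 9: W1.I5
cycle 10: W1.I6
cycle 11: W1.I7
cycle 12: idle
cycle 13: idle
cycle 14: W1.I8
cycle 15: W1.I9
cycle 16: W1.I10
cycle 17: idle
cycle 18: idle
cycle 19: W1.I11
cycle 20: W1.I12
cycle 21: W1.I13
cycle 22: idle
cycle 23: idle
cycle 24: W1.I14
cycle 25: W1.I15

Answer: 26 cycles, utilization 19/26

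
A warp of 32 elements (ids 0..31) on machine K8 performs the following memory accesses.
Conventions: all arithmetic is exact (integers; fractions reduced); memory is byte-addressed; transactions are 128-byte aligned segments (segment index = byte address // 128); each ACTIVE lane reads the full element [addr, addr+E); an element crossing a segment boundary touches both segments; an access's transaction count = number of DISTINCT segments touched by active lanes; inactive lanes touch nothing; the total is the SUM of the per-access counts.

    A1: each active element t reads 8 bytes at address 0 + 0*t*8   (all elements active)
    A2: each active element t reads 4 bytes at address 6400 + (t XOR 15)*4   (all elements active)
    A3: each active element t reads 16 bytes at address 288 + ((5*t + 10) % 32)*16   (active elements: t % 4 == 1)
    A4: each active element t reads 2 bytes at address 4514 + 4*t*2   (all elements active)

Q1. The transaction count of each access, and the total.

A1: 1 transaction
A2: 1 transaction
A3: 5 transactions
A4: 3 transactions

Answer: 1,1,5,3; total 10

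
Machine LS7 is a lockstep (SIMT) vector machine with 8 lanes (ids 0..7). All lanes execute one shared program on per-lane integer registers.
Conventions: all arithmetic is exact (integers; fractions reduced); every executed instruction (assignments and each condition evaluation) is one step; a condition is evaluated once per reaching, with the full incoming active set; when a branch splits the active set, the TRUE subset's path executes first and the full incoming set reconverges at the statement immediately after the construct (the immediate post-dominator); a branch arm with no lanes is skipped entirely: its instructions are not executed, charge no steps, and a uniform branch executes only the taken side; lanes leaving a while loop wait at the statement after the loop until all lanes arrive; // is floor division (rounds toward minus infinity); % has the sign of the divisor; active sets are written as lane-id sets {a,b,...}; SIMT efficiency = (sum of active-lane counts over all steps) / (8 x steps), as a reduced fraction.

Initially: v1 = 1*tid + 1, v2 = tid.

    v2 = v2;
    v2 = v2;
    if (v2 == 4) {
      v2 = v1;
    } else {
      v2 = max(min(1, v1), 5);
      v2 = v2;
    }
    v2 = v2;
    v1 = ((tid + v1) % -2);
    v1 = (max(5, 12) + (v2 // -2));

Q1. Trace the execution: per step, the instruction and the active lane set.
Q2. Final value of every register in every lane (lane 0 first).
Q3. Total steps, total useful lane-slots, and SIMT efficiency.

step 0: v2 <- v2                     {0,1,2,3,4,5,6,7}
step 1: v2 <- v2                     {0,1,2,3,4,5,6,7}
step 2: eval (v2 == 4)               {0,1,2,3,4,5,6,7}
step 3: v2 <- v1                     {4}
step 4: v2 <- max(min(1, v1), 5)     {0,1,2,3,5,6,7}
step 5: v2 <- v2                     {0,1,2,3,5,6,7}
step 6: v2 <- v2                     {0,1,2,3,4,5,6,7}
step 7: v1 <- ((tid + v1) % -2)      {0,1,2,3,4,5,6,7}
step 8: v1 <- (max(5, 12) + (v2 // -2)) {0,1,2,3,4,5,6,7}

Answer: 9 steps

v1: 9,9,9,9,9,9,9,9
v2: 5,5,5,5,5,5,5,5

steps = 9; useful = 63; efficiency = 63/72 = 7/8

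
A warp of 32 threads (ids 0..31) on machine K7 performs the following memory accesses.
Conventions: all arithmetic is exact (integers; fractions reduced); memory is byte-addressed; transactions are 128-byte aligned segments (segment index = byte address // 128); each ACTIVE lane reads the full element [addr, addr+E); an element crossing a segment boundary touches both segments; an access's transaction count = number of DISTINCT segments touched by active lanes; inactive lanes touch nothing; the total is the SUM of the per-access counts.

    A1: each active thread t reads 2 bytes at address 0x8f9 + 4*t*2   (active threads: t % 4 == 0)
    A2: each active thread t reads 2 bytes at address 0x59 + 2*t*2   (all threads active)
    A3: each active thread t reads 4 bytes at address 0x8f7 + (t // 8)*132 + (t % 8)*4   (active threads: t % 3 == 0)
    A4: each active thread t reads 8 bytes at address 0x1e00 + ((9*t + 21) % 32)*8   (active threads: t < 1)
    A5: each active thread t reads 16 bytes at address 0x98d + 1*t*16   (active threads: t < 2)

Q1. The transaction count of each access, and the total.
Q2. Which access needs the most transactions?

A1: 3 transactions
A2: 2 transactions
A3: 5 transactions
A4: 1 transaction
A5: 1 transaction

Answer: 3,2,5,1,1; total 12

Answer: A3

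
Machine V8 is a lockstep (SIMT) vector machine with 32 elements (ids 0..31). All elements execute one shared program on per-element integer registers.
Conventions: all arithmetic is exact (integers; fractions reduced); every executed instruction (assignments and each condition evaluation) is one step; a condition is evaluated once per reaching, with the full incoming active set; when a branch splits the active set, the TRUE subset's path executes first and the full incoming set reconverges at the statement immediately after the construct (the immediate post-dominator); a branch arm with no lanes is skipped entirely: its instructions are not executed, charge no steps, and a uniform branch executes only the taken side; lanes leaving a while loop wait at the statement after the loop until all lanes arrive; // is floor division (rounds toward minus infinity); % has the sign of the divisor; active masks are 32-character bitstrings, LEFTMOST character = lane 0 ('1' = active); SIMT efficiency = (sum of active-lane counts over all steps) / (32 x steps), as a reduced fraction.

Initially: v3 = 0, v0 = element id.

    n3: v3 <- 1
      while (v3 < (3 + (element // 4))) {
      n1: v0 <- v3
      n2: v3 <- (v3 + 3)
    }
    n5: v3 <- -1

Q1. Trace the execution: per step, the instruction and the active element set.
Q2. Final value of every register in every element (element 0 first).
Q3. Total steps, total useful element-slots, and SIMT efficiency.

step 0: v3 <- 1                      11111111111111111111111111111111
step 1: eval (v3 < (3 + (element // 4))) 11111111111111111111111111111111
step 2: v0 <- v3                     11111111111111111111111111111111
step 3: v3 <- (v3 + 3)               11111111111111111111111111111111
step 4: eval (v3 < (3 + (element // 4))) 11111111111111111111111111111111
step 5: v0 <- v3                     00000000111111111111111111111111
step 6: v3 <- (v3 + 3)               00000000111111111111111111111111
step 7: eval (v3 < (3 + (element // 4))) 00000000111111111111111111111111
step 8: v0 <- v3                     00000000000000000000111111111111
step 9: v3 <- (v3 + 3)               00000000000000000000111111111111
step 10: eval (v3 < (3 + (element // 4))) 00000000000000000000111111111111
step 11: v3 <- -1                     11111111111111111111111111111111

Answer: 12 steps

v3: -1,-1,-1,-1,-1,-1,-1,-1,-1,-1,-1,-1,-1,-1,-1,-1,-1,-1,-1,-1,-1,-1,-1,-1,-1,-1,-1,-1,-1,-1,-1,-1
v0: 1,1,1,1,1,1,1,1,4,4,4,4,4,4,4,4,4,4,4,4,7,7,7,7,7,7,7,7,7,7,7,7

steps = 12; useful = 300; efficiency = 300/384 = 25/32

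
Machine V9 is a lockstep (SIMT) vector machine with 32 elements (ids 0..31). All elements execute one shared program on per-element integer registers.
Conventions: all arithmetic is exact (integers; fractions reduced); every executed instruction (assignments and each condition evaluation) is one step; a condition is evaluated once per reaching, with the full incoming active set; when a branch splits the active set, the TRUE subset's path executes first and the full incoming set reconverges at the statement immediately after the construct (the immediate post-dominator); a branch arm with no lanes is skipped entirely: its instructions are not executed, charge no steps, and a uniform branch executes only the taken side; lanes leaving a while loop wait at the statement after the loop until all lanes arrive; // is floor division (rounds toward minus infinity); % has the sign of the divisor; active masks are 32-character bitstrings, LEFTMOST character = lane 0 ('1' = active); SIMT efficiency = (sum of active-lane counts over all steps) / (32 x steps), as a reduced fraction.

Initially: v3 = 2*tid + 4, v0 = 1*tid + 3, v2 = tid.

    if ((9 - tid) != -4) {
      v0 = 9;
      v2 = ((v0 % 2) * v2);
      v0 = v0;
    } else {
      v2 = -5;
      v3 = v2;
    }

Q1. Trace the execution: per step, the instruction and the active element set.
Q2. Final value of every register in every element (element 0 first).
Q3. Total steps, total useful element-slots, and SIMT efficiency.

step 0: eval ((9 - tid) != -4)       11111111111111111111111111111111
step 1: v0 <- 9                      11111111111110111111111111111111
step 2: v2 <- ((v0 % 2) * v2)        11111111111110111111111111111111
step 3: v0 <- v0                     11111111111110111111111111111111
step 4: v2 <- -5                     00000000000001000000000000000000
step 5: v3 <- v2                     00000000000001000000000000000000

Answer: 6 steps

v3: 4,6,8,10,12,14,16,18,20,22,24,26,28,-5,32,34,36,38,40,42,44,46,48,50,52,54,56,58,60,62,64,66
v0: 9,9,9,9,9,9,9,9,9,9,9,9,9,16,9,9,9,9,9,9,9,9,9,9,9,9,9,9,9,9,9,9
v2: 0,1,2,3,4,5,6,7,8,9,10,11,12,-5,14,15,16,17,18,19,20,21,22,23,24,25,26,27,28,29,30,31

steps = 6; useful = 127; efficiency = 127/192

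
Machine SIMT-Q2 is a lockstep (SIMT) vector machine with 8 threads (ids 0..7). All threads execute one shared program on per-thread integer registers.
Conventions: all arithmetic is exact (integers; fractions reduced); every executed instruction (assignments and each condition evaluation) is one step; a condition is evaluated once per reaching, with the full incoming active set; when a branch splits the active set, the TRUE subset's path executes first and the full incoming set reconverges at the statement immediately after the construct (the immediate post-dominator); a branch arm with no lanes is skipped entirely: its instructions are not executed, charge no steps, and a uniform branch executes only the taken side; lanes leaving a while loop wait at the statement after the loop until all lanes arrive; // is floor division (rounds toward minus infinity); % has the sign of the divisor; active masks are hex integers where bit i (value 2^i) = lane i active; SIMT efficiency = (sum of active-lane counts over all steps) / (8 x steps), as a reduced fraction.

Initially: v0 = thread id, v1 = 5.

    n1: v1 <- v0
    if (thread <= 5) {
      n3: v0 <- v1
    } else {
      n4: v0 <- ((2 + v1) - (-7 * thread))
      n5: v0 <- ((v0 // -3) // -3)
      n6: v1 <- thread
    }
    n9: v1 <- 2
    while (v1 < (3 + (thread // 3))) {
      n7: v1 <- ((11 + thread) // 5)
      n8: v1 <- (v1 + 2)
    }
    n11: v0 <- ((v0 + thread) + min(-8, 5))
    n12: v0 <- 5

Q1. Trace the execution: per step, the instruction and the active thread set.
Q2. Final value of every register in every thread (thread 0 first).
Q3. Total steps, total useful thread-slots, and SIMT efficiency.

step 0: v1 <- v0                     0xff
step 1: eval (thread <= 5)           0xff
step 2: v0 <- v1                     0x3f
step 3: v0 <- ((2 + v1) - (-7 * thread)) 0xc0
step 4: v0 <- ((v0 // -3) // -3)     0xc0
step 5: v1 <- thread                 0xc0
step 6: v1 <- 2                      0xff
step 7: eval (v1 < (3 + (thread // 3))) 0xff
step 8: v1 <- ((11 + thread) // 5)   0xff
step 9: v1 <- (v1 + 2)               0xff
step 10: eval (v1 < (3 + (thread // 3))) 0xff
step 11: v0 <- ((v0 + thread) + min(-8, 5)) 0xff
step 12: v0 <- 5                      0xff

Answer: 13 steps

v0: 5,5,5,5,5,5,5,5
v1: 4,4,4,4,5,5,5,5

steps = 13; useful = 84; efficiency = 84/104 = 21/26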